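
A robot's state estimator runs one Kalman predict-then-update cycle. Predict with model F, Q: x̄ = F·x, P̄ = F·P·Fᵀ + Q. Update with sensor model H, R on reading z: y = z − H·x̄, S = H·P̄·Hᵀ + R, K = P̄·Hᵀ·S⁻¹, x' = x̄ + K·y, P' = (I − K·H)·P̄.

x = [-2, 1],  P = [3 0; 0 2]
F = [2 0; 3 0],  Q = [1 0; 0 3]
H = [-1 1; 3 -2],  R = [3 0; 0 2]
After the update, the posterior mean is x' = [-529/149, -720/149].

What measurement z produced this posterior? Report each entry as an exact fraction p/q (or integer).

x̄ = F·x = [-4, -6]
P̄ = F·P·Fᵀ + Q = [13 18; 18 30]
S = H·P̄·Hᵀ + R = [10 -9; -9 23]
K = P̄·Hᵀ·S⁻¹ = [142/149 75/149; 222/149 48/149]
x' − x̄ = [67/149, 174/149] = K·y
y = (KᵀK)⁻¹·Kᵀ·(x' − x̄) = [1, -1]
z = y + H·x̄ = [1, -1] + [-2, 0] = [-1, -1]

z = [-1, -1]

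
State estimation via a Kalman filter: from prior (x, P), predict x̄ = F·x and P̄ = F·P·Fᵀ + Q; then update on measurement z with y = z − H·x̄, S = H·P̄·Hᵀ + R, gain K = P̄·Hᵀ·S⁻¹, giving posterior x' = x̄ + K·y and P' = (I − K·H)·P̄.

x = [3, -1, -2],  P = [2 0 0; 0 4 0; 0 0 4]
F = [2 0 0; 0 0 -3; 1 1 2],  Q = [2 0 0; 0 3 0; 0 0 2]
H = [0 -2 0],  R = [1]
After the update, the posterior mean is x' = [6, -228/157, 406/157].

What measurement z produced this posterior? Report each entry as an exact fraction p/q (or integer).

z = [3]

x̄ = F·x = [6, 6, -2]
P̄ = F·P·Fᵀ + Q = [10 0 4; 0 39 -24; 4 -24 24]
S = H·P̄·Hᵀ + R = [157]
K = P̄·Hᵀ·S⁻¹ = [0; -78/157; 48/157]
x' − x̄ = [0, -1170/157, 720/157] = K·y
y = (KᵀK)⁻¹·Kᵀ·(x' − x̄) = [15]
z = y + H·x̄ = [15] + [-12] = [3]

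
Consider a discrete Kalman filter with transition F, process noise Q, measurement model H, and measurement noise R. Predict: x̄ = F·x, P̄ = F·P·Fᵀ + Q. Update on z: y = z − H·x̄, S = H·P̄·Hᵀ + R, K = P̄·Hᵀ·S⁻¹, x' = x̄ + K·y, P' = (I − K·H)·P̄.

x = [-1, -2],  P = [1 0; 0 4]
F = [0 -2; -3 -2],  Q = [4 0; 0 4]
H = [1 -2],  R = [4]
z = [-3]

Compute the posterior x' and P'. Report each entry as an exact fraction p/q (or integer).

x̄ = F·x = [4, 7]
P̄ = F·P·Fᵀ + Q = [20 16; 16 29]
y = z − H·x̄ = [7]
S = H·P̄·Hᵀ + R = [76]
K = P̄·Hᵀ·S⁻¹ = [-3/19; -21/38]
x' = x̄ + K·y = [55/19, 119/38]
P' = (I − K·H)·P̄ = [344/19 178/19; 178/19 110/19]

x' = [55/19, 119/38]
P' = [344/19 178/19; 178/19 110/19]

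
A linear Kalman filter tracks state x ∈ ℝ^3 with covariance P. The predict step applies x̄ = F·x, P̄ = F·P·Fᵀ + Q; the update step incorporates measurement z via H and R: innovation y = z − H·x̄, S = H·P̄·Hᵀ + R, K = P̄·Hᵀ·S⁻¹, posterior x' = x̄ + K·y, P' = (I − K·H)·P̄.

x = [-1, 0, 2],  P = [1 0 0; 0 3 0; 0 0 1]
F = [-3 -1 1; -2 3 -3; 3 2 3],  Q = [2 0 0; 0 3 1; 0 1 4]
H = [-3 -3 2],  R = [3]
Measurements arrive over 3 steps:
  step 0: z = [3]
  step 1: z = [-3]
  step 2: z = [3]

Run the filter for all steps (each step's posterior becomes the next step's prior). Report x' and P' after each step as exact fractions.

step 0: x̄ = F·x = [5, -4, 3]
step 0: P̄ = F·P·Fᵀ + Q = [15 -6 -12; -6 43 4; -12 4 34]
step 0: y = z − H·x̄ = [0]
step 0: S = H·P̄·Hᵀ + R = [649]
step 0: K = P̄·Hᵀ·S⁻¹ = [-51/649; -103/649; 92/649]
step 0: x' = x̄ + K·y = [5, -4, 3]
step 0: P' = (I − K·H)·P̄ = [7134/649 -9147/649 -3096/649; -9147/649 17298/649 12072/649; -3096/649 12072/649 13602/649]
step 1: x̄ = F·x = [-8, -31, 16]
step 1: P̄ = F·P·Fᵀ + Q = [35954/649 64893/649 30831/649; 64893/649 163899/649 -23864/649; 30831/649 -23864/649 237784/649]
step 1: y = z − H·x̄ = [-152]
step 1: S = H·P̄·Hᵀ + R = [3836230/649]
step 1: K = P̄·Hᵀ·S⁻¹ = [-240879/3836230; -367052/1918115; 454667/3836230]
step 1: x' = x̄ + K·y = [2961884/1918115, -3669661/1918115, -3864852/1918115]
step 1: P' = (I − K·H)·P̄ = [123120371/3836230 55557963/1918115 350993127/3836230; 55557963/1918115 69218473/1918115 186614076/1918115; 350993127/3836230 186614076/1918115 1087013919/3836230]
step 2: x̄ = F·x = [-9080843/1918115, -1067639/383623, -10048226/1918115]
step 2: P̄ = F·P·Fᵀ + Q = [77743577/1918115 98087895/383623 -801572861/1918115; 98087895/383623 1538693527/767246 -1327702241/383623; -801572861/1918115 -1327702241/383623 11795153268/1918115]
step 2: y = z − H·x̄ = [-17406317/1918115]
step 2: S = H·P̄·Hᵀ + R = [361231166619/3836230]
step 2: K = P̄·Hᵀ·S⁻¹ = [-6615389756/361231166619; -52577084575/361231166619; 30607039156/120410388873]
step 2: x' = x̄ + K·y = [-1650127307071/361231166619, -528200345882/361231166619, -908530836850/120410388873]
step 2: P' = (I − K·H)·P̄ = [3233232733673/361231166619 1695972536245/361231166619 2461294940081/120410388873; 1695972536245/361231166619 3850255779728/361231166619 2746825615699/120410388873; 2461294940081/120410388873 2746825615699/120410388873 2619363797468/40136796291]

step 0: x' = [5, -4, 3], P' = [7134/649 -9147/649 -3096/649; -9147/649 17298/649 12072/649; -3096/649 12072/649 13602/649]
step 1: x' = [2961884/1918115, -3669661/1918115, -3864852/1918115], P' = [123120371/3836230 55557963/1918115 350993127/3836230; 55557963/1918115 69218473/1918115 186614076/1918115; 350993127/3836230 186614076/1918115 1087013919/3836230]
step 2: x' = [-1650127307071/361231166619, -528200345882/361231166619, -908530836850/120410388873], P' = [3233232733673/361231166619 1695972536245/361231166619 2461294940081/120410388873; 1695972536245/361231166619 3850255779728/361231166619 2746825615699/120410388873; 2461294940081/120410388873 2746825615699/120410388873 2619363797468/40136796291]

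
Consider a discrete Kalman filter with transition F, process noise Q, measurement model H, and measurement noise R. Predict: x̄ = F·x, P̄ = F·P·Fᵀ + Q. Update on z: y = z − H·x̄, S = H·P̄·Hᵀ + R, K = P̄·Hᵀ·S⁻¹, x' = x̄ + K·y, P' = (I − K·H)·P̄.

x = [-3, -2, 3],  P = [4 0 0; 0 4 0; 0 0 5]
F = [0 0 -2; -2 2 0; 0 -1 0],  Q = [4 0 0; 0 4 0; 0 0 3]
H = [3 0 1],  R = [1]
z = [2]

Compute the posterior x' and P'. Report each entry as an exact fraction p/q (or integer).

x̄ = F·x = [-6, 2, 2]
P̄ = F·P·Fᵀ + Q = [24 0 0; 0 36 -8; 0 -8 7]
y = z − H·x̄ = [18]
S = H·P̄·Hᵀ + R = [224]
K = P̄·Hᵀ·S⁻¹ = [9/28; -1/28; 1/32]
x' = x̄ + K·y = [-3/14, 19/14, 41/16]
P' = (I − K·H)·P̄ = [6/7 18/7 -9/4; 18/7 250/7 -31/4; -9/4 -31/4 217/32]

x' = [-3/14, 19/14, 41/16]
P' = [6/7 18/7 -9/4; 18/7 250/7 -31/4; -9/4 -31/4 217/32]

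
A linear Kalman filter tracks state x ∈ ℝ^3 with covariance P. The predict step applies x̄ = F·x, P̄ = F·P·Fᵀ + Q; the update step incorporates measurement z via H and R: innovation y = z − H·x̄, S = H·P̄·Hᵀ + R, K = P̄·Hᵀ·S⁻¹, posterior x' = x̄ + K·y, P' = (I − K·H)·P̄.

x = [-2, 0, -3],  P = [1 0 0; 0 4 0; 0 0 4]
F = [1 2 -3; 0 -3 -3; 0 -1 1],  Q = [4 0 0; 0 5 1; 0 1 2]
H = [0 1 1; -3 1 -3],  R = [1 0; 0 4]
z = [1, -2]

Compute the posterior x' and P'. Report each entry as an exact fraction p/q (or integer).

x̄ = F·x = [7, 9, -3]
P̄ = F·P·Fᵀ + Q = [57 12 -20; 12 77 1; -20 1 10]
y = z − H·x̄ = [-5, 1]
S = H·P̄·Hᵀ + R = [90 69; 69 246]
K = P̄·Hᵀ·S⁻¹ = [1621/5793 -2786/5793; 5522/5793 -218/1931; 63/1931 677/5793]
x' = x̄ + K·y = [29660/5793, 23873/5793, -17647/5793]
P' = (I − K·H)·P̄ = [67355/5793 48946/5793 -15775/1931; 48946/5793 13399/1931 -34675/5793; -15775/1931 -34675/5793 34864/5793]

x' = [29660/5793, 23873/5793, -17647/5793]
P' = [67355/5793 48946/5793 -15775/1931; 48946/5793 13399/1931 -34675/5793; -15775/1931 -34675/5793 34864/5793]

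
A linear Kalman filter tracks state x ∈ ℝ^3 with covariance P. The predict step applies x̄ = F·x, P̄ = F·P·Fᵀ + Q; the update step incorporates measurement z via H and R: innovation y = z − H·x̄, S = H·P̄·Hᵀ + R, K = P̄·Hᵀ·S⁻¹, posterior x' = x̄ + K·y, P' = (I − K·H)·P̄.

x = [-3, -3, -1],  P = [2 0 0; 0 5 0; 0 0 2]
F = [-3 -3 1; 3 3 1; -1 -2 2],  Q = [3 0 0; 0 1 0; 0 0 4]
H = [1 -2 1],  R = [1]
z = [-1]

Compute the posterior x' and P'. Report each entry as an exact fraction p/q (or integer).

x̄ = F·x = [17, -19, 7]
P̄ = F·P·Fᵀ + Q = [68 -61 40; -61 66 -32; 40 -32 34]
y = z − H·x̄ = [-63]
S = H·P̄·Hᵀ + R = [819]
K = P̄·Hᵀ·S⁻¹ = [230/819; -25/91; 46/273]
x' = x̄ + K·y = [-9/13, -22/13, -47/13]
P' = (I − K·H)·P̄ = [2792/819 199/91 340/273; 199/91 381/91 538/91; 340/273 538/91 978/91]

x' = [-9/13, -22/13, -47/13]
P' = [2792/819 199/91 340/273; 199/91 381/91 538/91; 340/273 538/91 978/91]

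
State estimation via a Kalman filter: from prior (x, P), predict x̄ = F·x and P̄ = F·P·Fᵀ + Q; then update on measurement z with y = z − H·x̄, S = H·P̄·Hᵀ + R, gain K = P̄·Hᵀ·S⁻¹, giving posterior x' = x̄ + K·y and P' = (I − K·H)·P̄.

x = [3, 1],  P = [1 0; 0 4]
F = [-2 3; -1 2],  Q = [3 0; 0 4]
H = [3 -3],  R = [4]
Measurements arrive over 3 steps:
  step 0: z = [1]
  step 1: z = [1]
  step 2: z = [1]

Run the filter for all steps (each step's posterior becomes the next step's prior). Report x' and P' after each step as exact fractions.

step 0: x̄ = F·x = [-3, -1]
step 0: P̄ = F·P·Fᵀ + Q = [43 26; 26 21]
step 0: y = z − H·x̄ = [7]
step 0: S = H·P̄·Hᵀ + R = [112]
step 0: K = P̄·Hᵀ·S⁻¹ = [51/112; 15/112]
step 0: x' = x̄ + K·y = [3/16, -1/16]
step 0: P' = (I − K·H)·P̄ = [2215/112 2147/112; 2147/112 2127/112]
step 1: x̄ = F·x = [-9/16, -5/16]
step 1: P̄ = F·P·Fᵀ + Q = [2575/112 309/16; 309/16 369/16]
step 1: y = z − H·x̄ = [7/4]
step 1: S = H·P̄·Hᵀ + R = [496/7]
step 1: K = P̄·Hᵀ·S⁻¹ = [309/1984; -315/1984]
step 1: x' = x̄ + K·y = [-2301/7936, -4685/7936]
step 1: P' = (I − K·H)·P̄ = [168817/7936 167169/7936; 167169/7936 168849/7936]
step 2: x̄ = F·x = [-9453/7936, -7069/7936]
step 2: P̄ = F·P·Fᵀ + Q = [212689/7936 180545/7936; 180545/7936 207281/7936]
step 2: y = z − H·x̄ = [943/496]
step 2: S = H·P̄·Hᵀ + R = [2194/31]
step 2: K = P̄·Hᵀ·S⁻¹ = [6027/35104; -5013/35104]
step 2: x' = x̄ + K·y = [-485691/561664, -652795/561664]
step 2: P' = (I − K·H)·P̄ = [13881127/561664 13752551/561664; 13752551/561664 13859495/561664]

step 0: x' = [3/16, -1/16], P' = [2215/112 2147/112; 2147/112 2127/112]
step 1: x' = [-2301/7936, -4685/7936], P' = [168817/7936 167169/7936; 167169/7936 168849/7936]
step 2: x' = [-485691/561664, -652795/561664], P' = [13881127/561664 13752551/561664; 13752551/561664 13859495/561664]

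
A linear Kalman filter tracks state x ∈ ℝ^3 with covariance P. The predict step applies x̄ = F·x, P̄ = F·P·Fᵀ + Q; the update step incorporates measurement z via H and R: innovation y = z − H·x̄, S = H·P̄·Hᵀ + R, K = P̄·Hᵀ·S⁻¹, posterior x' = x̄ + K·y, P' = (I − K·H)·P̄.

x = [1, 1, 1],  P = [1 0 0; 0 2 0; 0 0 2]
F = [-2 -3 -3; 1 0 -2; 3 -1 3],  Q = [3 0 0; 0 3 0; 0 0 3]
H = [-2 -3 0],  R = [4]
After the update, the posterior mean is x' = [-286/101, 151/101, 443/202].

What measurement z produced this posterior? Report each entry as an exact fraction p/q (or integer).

x̄ = F·x = [-8, -1, 5]
P̄ = F·P·Fᵀ + Q = [43 10 -18; 10 12 -9; -18 -9 32]
S = H·P̄·Hᵀ + R = [404]
K = P̄·Hᵀ·S⁻¹ = [-29/101; -14/101; 63/404]
x' − x̄ = [522/101, 252/101, -567/202] = K·y
y = (KᵀK)⁻¹·Kᵀ·(x' − x̄) = [-18]
z = y + H·x̄ = [-18] + [19] = [1]

z = [1]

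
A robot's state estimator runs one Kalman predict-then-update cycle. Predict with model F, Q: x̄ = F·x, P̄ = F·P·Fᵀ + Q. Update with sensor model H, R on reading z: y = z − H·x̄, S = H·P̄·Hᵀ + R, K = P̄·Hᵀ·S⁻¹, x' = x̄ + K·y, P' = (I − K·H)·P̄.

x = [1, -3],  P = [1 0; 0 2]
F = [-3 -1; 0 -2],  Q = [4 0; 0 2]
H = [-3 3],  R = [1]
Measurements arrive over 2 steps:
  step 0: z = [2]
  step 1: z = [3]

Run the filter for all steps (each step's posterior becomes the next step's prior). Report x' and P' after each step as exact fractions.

step 0: x̄ = F·x = [0, 6]
step 0: P̄ = F·P·Fᵀ + Q = [15 4; 4 10]
step 0: y = z − H·x̄ = [-16]
step 0: S = H·P̄·Hᵀ + R = [154]
step 0: K = P̄·Hᵀ·S⁻¹ = [-3/14; 9/77]
step 0: x' = x̄ + K·y = [24/7, 318/77]
step 0: P' = (I − K·H)·P̄ = [111/14 55/7; 55/7 608/77]
step 1: x̄ = F·x = [-1110/77, -636/77]
step 1: P̄ = F·P·Fᵀ + Q = [20081/154 4846/77; 4846/77 2586/77]
step 1: y = z − H·x̄ = [-1191/77]
step 1: S = H·P̄·Hᵀ + R = [52975/154]
step 1: K = P̄·Hᵀ·S⁻¹ = [-31167/52975; -2712/10595]
step 1: x' = x̄ + K·y = [-281589/52975, -45564/10595]
step 1: P' = (I − K·H)·P̄ = [600059/52975 117934/10595; 117934/10595 23406/2119]

step 0: x' = [24/7, 318/77], P' = [111/14 55/7; 55/7 608/77]
step 1: x' = [-281589/52975, -45564/10595], P' = [600059/52975 117934/10595; 117934/10595 23406/2119]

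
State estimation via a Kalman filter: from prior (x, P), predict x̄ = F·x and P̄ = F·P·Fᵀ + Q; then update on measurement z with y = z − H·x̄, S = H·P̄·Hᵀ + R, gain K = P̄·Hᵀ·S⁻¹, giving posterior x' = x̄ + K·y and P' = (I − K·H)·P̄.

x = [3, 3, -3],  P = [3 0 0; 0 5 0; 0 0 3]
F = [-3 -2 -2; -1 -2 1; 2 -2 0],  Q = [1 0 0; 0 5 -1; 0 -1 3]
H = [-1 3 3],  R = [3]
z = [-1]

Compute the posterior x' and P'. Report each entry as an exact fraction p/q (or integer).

x̄ = F·x = [-9, -12, 0]
P̄ = F·P·Fᵀ + Q = [60 23 2; 23 31 13; 2 13 35]
y = z − H·x̄ = [26]
S = H·P̄·Hᵀ + R = [741]
K = P̄·Hᵀ·S⁻¹ = [5/247; 109/741; 142/741]
x' = x̄ + K·y = [-161/19, -466/57, 284/57]
P' = (I − K·H)·P̄ = [14745/247 5136/247 -216/247; 5136/247 11090/741 -5845/741; -216/247 -5845/741 5771/741]

x' = [-161/19, -466/57, 284/57]
P' = [14745/247 5136/247 -216/247; 5136/247 11090/741 -5845/741; -216/247 -5845/741 5771/741]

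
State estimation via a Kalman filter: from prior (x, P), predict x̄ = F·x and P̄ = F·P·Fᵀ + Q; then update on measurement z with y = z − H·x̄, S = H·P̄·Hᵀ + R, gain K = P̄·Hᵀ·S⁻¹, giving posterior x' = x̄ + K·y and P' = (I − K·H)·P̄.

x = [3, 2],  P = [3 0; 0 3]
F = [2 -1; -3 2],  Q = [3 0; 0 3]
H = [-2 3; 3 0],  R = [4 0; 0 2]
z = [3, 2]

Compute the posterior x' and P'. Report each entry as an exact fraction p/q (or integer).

x̄ = F·x = [4, -5]
P̄ = F·P·Fᵀ + Q = [18 -24; -24 42]
y = z − H·x̄ = [26, -10]
S = H·P̄·Hᵀ + R = [742 -324; -324 164]
K = P̄·Hᵀ·S⁻¹ = [-27/2089 1269/4178; 651/2089 369/2089]
x' = x̄ + K·y = [1309/2089, 2791/2089]
P' = (I − K·H)·P̄ = [423/2089 246/2089; 246/2089 1032/2089]

x' = [1309/2089, 2791/2089]
P' = [423/2089 246/2089; 246/2089 1032/2089]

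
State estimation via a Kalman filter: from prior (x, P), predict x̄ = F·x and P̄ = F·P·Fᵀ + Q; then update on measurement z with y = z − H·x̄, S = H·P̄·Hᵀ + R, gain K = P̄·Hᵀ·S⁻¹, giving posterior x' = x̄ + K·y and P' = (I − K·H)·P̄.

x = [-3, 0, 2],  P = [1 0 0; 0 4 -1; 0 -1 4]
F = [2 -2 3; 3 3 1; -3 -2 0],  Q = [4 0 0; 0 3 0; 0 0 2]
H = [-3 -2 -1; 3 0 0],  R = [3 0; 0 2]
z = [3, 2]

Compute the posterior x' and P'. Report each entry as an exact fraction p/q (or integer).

x' = [4888/7347, -51838/7347, 66947/7347]
P' = [1595/7347 -6673/14694 4085/14694; -6673/14694 148685/29388 -199729/29388; 4085/14694 -199729/29388 343127/29388]

x̄ = F·x = [0, -7, 9]
P̄ = F·P·Fᵀ + Q = [72 -13 16; -13 46 -31; 16 -31 27]
y = z − H·x̄ = [-2, 2]
S = H·P̄·Hᵀ + R = [678 -618; -618 650]
K = P̄·Hᵀ·S⁻¹ = [-103/14694 1595/4898; -19201/29388 -6673/9796; 10607/29388 4085/9796]
x' = x̄ + K·y = [4888/7347, -51838/7347, 66947/7347]
P' = (I − K·H)·P̄ = [1595/7347 -6673/14694 4085/14694; -6673/14694 148685/29388 -199729/29388; 4085/14694 -199729/29388 343127/29388]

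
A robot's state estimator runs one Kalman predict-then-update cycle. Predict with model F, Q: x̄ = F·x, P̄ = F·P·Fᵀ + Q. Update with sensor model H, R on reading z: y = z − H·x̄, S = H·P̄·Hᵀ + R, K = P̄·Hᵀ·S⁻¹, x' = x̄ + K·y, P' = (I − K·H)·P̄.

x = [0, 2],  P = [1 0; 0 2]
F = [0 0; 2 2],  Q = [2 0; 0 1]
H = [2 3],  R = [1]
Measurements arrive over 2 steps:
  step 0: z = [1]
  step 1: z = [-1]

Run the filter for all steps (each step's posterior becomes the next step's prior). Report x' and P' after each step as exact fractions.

step 0: x' = [-22/63, 25/42], P' = [118/63 -26/21; -26/21 13/14]
step 1: x' = [-1/3, -1/12], P' = [19/13 -145/156; -145/156 145/208]

step 0: x̄ = F·x = [0, 4]
step 0: P̄ = F·P·Fᵀ + Q = [2 0; 0 13]
step 0: y = z − H·x̄ = [-11]
step 0: S = H·P̄·Hᵀ + R = [126]
step 0: K = P̄·Hᵀ·S⁻¹ = [2/63; 13/42]
step 0: x' = x̄ + K·y = [-22/63, 25/42]
step 0: P' = (I − K·H)·P̄ = [118/63 -26/21; -26/21 13/14]
step 1: x̄ = F·x = [0, 31/63]
step 1: P̄ = F·P·Fᵀ + Q = [2 0; 0 145/63]
step 1: y = z − H·x̄ = [-52/21]
step 1: S = H·P̄·Hᵀ + R = [208/7]
step 1: K = P̄·Hᵀ·S⁻¹ = [7/52; 145/624]
step 1: x' = x̄ + K·y = [-1/3, -1/12]
step 1: P' = (I − K·H)·P̄ = [19/13 -145/156; -145/156 145/208]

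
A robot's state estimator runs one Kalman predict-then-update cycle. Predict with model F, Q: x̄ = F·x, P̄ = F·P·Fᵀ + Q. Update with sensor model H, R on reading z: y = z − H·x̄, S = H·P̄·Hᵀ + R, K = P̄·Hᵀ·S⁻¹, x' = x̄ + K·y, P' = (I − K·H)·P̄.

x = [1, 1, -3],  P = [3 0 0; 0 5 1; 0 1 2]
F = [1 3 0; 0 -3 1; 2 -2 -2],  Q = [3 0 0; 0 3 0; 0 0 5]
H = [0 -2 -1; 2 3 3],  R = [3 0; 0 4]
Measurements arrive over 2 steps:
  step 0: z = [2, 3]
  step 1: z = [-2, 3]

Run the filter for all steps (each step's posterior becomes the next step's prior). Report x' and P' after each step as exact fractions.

step 0: x̄ = F·x = [4, -6, 6]
step 0: P̄ = F·P·Fᵀ + Q = [51 -42 -30; -42 44 30; -30 30 53]
step 0: y = z − H·x̄ = [-4, -5]
step 0: S = H·P̄·Hᵀ + R = [352 -465; -465 757]
step 0: K = P̄·Hᵀ·S⁻¹ = [33288/50239 12882/50239; -25156/50239 -6294/50239; 2344/50239 13983/50239]
step 0: x' = x̄ + K·y = [3394/50239, -169340/50239, 222143/50239]
step 0: P' = (I − K·H)·P̄ = [235905/50239 40230/50239 -180324/50239; 40230/50239 110680/50239 -145892/50239; -180324/50239 -145892/50239 284752/50239]
step 1: x̄ = F·x = [-504626/50239, 104309/7177, -98818/50239]
step 1: P̄ = F·P·Fᵀ + Q = [1624122/50239 -247830/7177 1204650/50239; -247830/7177 329563/7177 -155860/7177; 1204650/50239 -155860/7177 2730159/50239]
step 1: y = z − H·x̄ = [1261030/50239, -734066/50239]
step 1: S = H·P̄·Hᵀ + R = [7744560/50239 -7683003/50239; -7683003/50239 26031064/50239]
step 1: K = P̄·Hᵀ·S⁻¹ = [475700716/945949043 200643750/945949043; -1798108501/2837847129 -170428818/945949043; 836463065/2837847129 348540639/945949043]
step 1: x' = x̄ + K·y = [-492911142/945949043, 3581683799/2837847129, 135734054/2837847129]
step 1: P' = (I − K·H)·P̄ = [2513362434/945949043 -19052192/945949043 -1388997764/945949043; -19052192/945949043 6037936391/2837847129 -6681547279/2837847129; -1388997764/945949043 -6681547279/2837847129 10853705363/2837847129]

step 0: x' = [3394/50239, -169340/50239, 222143/50239], P' = [235905/50239 40230/50239 -180324/50239; 40230/50239 110680/50239 -145892/50239; -180324/50239 -145892/50239 284752/50239]
step 1: x' = [-492911142/945949043, 3581683799/2837847129, 135734054/2837847129], P' = [2513362434/945949043 -19052192/945949043 -1388997764/945949043; -19052192/945949043 6037936391/2837847129 -6681547279/2837847129; -1388997764/945949043 -6681547279/2837847129 10853705363/2837847129]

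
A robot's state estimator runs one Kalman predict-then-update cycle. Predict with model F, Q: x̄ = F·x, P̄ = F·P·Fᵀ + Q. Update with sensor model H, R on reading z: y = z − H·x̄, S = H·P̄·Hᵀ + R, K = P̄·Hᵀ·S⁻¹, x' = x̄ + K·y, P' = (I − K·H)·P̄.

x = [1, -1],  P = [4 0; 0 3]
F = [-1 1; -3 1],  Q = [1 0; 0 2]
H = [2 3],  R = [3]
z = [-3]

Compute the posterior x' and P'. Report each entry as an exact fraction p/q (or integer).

x' = [-375/584, -347/584]
P' = [951/584 -573/584; -573/584 535/584]

x̄ = F·x = [-2, -4]
P̄ = F·P·Fᵀ + Q = [8 15; 15 41]
y = z − H·x̄ = [13]
S = H·P̄·Hᵀ + R = [584]
K = P̄·Hᵀ·S⁻¹ = [61/584; 153/584]
x' = x̄ + K·y = [-375/584, -347/584]
P' = (I − K·H)·P̄ = [951/584 -573/584; -573/584 535/584]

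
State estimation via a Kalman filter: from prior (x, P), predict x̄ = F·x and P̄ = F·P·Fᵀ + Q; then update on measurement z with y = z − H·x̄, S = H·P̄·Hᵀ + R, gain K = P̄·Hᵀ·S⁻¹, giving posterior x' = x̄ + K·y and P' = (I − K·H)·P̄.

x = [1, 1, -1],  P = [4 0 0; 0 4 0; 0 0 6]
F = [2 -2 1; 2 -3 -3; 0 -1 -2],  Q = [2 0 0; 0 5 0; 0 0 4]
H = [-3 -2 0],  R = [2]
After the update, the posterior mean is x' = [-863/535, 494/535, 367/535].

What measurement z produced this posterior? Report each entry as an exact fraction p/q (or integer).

z = [3]

x̄ = F·x = [-1, 2, 1]
P̄ = F·P·Fᵀ + Q = [40 22 -4; 22 111 48; -4 48 32]
S = H·P̄·Hᵀ + R = [1070]
K = P̄·Hᵀ·S⁻¹ = [-82/535; -144/535; -42/535]
x' − x̄ = [-328/535, -576/535, -168/535] = K·y
y = (KᵀK)⁻¹·Kᵀ·(x' − x̄) = [4]
z = y + H·x̄ = [4] + [-1] = [3]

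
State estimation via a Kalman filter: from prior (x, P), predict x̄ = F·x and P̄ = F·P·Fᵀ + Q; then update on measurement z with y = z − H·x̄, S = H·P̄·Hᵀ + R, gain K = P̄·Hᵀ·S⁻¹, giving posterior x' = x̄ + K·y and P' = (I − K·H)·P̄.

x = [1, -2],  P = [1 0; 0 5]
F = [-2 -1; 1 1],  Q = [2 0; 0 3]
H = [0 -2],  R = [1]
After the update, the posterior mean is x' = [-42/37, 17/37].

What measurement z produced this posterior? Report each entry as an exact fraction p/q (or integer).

z = [-1]

x̄ = F·x = [0, -1]
P̄ = F·P·Fᵀ + Q = [11 -7; -7 9]
S = H·P̄·Hᵀ + R = [37]
K = P̄·Hᵀ·S⁻¹ = [14/37; -18/37]
x' − x̄ = [-42/37, 54/37] = K·y
y = (KᵀK)⁻¹·Kᵀ·(x' − x̄) = [-3]
z = y + H·x̄ = [-3] + [2] = [-1]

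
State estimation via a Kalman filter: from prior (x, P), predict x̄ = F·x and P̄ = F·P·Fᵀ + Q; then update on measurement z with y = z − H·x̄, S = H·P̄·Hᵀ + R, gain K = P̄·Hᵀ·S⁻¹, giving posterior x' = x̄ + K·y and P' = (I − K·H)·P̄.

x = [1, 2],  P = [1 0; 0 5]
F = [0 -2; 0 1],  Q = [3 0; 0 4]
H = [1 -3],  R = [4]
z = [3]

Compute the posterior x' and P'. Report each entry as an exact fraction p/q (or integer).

x̄ = F·x = [-4, 2]
P̄ = F·P·Fᵀ + Q = [23 -10; -10 9]
y = z − H·x̄ = [13]
S = H·P̄·Hᵀ + R = [168]
K = P̄·Hᵀ·S⁻¹ = [53/168; -37/168]
x' = x̄ + K·y = [17/168, -145/168]
P' = (I − K·H)·P̄ = [1055/168 281/168; 281/168 143/168]

x' = [17/168, -145/168]
P' = [1055/168 281/168; 281/168 143/168]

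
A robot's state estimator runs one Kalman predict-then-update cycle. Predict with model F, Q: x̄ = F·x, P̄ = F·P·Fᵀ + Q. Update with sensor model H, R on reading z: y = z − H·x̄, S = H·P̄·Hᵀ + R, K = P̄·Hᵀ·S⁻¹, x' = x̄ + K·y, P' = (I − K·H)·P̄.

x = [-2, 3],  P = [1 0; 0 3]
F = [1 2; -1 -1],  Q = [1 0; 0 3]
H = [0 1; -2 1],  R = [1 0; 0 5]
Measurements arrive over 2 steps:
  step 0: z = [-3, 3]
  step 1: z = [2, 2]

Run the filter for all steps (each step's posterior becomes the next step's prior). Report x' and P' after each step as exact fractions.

step 0: x̄ = F·x = [4, -1]
step 0: P̄ = F·P·Fᵀ + Q = [14 -7; -7 7]
step 0: y = z − H·x̄ = [-2, 12]
step 0: S = H·P̄·Hᵀ + R = [8 21; 21 96]
step 0: K = P̄·Hᵀ·S⁻¹ = [21/109 -133/327; 77/109 7/109]
step 0: x' = x̄ + K·y = [-138/109, -179/109]
step 0: P' = (I − K·H)·P̄ = [364/327 21/109; 21/109 77/109]
step 1: x̄ = F·x = [-496/109, 317/109]
step 1: P̄ = F·P·Fᵀ + Q = [1867/327 -1015/327; -1015/327 1702/327]
step 1: y = z − H·x̄ = [-99/109, -1091/109]
step 1: S = H·P̄·Hᵀ + R = [2029/327 1244/109; 1244/109 4955/109]
step 1: K = P̄·Hᵀ·S⁻¹ = [8059/49643 -17883/49643; 34778/49643 3732/49643]
step 1: x' = x̄ + K·y = [-54224/49643, 75433/49643]
step 1: P' = (I − K·H)·P̄ = [48737/49643 8059/49643; 8059/49643 34778/49643]

step 0: x' = [-138/109, -179/109], P' = [364/327 21/109; 21/109 77/109]
step 1: x' = [-54224/49643, 75433/49643], P' = [48737/49643 8059/49643; 8059/49643 34778/49643]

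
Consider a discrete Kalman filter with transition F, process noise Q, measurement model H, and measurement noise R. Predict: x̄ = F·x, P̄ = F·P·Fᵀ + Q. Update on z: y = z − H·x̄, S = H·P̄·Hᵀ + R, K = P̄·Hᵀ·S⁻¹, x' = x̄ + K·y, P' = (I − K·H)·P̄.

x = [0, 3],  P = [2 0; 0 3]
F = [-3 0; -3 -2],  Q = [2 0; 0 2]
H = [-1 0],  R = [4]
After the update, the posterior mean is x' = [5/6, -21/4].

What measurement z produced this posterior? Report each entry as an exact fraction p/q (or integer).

x̄ = F·x = [0, -6]
P̄ = F·P·Fᵀ + Q = [20 18; 18 32]
S = H·P̄·Hᵀ + R = [24]
K = P̄·Hᵀ·S⁻¹ = [-5/6; -3/4]
x' − x̄ = [5/6, 3/4] = K·y
y = (KᵀK)⁻¹·Kᵀ·(x' − x̄) = [-1]
z = y + H·x̄ = [-1] + [0] = [-1]

z = [-1]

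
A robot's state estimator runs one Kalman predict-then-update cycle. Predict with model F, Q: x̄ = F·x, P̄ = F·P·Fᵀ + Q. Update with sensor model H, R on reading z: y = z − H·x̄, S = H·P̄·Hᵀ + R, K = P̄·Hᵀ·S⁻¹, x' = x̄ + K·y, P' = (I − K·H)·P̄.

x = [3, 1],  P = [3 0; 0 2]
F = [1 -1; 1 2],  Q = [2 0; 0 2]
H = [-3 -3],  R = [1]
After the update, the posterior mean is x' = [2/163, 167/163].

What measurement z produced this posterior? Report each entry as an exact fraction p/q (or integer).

x̄ = F·x = [2, 5]
P̄ = F·P·Fᵀ + Q = [7 -1; -1 13]
S = H·P̄·Hᵀ + R = [163]
K = P̄·Hᵀ·S⁻¹ = [-18/163; -36/163]
x' − x̄ = [-324/163, -648/163] = K·y
y = (KᵀK)⁻¹·Kᵀ·(x' − x̄) = [18]
z = y + H·x̄ = [18] + [-21] = [-3]

z = [-3]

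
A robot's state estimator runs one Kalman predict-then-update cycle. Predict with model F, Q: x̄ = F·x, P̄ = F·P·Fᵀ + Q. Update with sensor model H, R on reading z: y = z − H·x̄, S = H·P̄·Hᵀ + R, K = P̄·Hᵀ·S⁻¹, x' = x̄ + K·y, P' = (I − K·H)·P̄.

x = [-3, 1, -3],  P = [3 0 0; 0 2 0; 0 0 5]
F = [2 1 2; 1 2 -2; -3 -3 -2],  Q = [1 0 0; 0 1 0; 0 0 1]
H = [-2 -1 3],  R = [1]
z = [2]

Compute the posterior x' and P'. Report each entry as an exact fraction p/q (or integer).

x' = [-4079/1261, 7070/1261, 495/1261]
P' = [7271/1261 -15490/1261 -380/1261; -15490/1261 40127/1261 3044/1261; -380/1261 3044/1261 857/1261]

x̄ = F·x = [-11, 5, 12]
P̄ = F·P·Fᵀ + Q = [35 -10 -44; -10 32 -1; -44 -1 66]
y = z − H·x̄ = [-51]
S = H·P̄·Hᵀ + R = [1261]
K = P̄·Hᵀ·S⁻¹ = [-192/1261; -15/1261; 287/1261]
x' = x̄ + K·y = [-4079/1261, 7070/1261, 495/1261]
P' = (I − K·H)·P̄ = [7271/1261 -15490/1261 -380/1261; -15490/1261 40127/1261 3044/1261; -380/1261 3044/1261 857/1261]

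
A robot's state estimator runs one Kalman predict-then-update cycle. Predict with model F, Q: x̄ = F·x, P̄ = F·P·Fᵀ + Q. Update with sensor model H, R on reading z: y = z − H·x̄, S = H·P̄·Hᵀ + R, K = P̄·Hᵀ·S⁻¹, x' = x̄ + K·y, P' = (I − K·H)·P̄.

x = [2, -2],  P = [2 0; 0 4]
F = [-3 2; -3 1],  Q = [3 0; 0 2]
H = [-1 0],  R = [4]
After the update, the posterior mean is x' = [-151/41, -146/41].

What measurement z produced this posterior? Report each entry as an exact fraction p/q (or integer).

x̄ = F·x = [-10, -8]
P̄ = F·P·Fᵀ + Q = [37 26; 26 24]
S = H·P̄·Hᵀ + R = [41]
K = P̄·Hᵀ·S⁻¹ = [-37/41; -26/41]
x' − x̄ = [259/41, 182/41] = K·y
y = (KᵀK)⁻¹·Kᵀ·(x' − x̄) = [-7]
z = y + H·x̄ = [-7] + [10] = [3]

z = [3]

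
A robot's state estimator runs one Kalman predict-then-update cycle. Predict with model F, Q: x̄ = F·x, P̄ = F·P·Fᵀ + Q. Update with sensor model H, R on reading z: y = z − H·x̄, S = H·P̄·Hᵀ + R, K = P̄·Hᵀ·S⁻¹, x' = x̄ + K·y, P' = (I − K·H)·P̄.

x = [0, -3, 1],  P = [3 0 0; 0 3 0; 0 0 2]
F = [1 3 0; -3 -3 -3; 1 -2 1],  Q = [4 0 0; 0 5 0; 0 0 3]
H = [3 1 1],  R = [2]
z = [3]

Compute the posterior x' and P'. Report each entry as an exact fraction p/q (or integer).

x̄ = F·x = [-9, 6, 7]
P̄ = F·P·Fᵀ + Q = [34 -36 -15; -36 77 3; -15 3 20]
y = z − H·x̄ = [17]
S = H·P̄·Hᵀ + R = [105]
K = P̄·Hᵀ·S⁻¹ = [17/35; -4/15; -22/105]
x' = x̄ + K·y = [-26/35, 22/15, 361/105]
P' = (I − K·H)·P̄ = [323/35 -112/5 -151/35; -112/5 1043/15 -43/15; -151/35 -43/15 1616/105]

x' = [-26/35, 22/15, 361/105]
P' = [323/35 -112/5 -151/35; -112/5 1043/15 -43/15; -151/35 -43/15 1616/105]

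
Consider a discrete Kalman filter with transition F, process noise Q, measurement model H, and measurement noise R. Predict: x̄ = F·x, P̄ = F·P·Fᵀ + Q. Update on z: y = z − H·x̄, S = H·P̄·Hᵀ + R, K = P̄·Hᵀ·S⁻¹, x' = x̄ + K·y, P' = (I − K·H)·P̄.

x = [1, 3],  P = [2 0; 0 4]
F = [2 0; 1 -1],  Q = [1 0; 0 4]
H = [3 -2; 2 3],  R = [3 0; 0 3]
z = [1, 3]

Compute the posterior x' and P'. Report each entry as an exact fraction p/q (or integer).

x̄ = F·x = [2, -2]
P̄ = F·P·Fᵀ + Q = [9 4; 4 10]
y = z − H·x̄ = [-9, 5]
S = H·P̄·Hᵀ + R = [76 14; 14 177]
K = P̄·Hᵀ·S⁻¹ = [2943/13256 1007/6628; -487/3314 375/1657]
x' = x̄ + K·y = [10095/13256, 1505/3314]
P' = (I − K·H)·P̄ = [2967/13256 9/3314; 9/3314 372/1657]

x' = [10095/13256, 1505/3314]
P' = [2967/13256 9/3314; 9/3314 372/1657]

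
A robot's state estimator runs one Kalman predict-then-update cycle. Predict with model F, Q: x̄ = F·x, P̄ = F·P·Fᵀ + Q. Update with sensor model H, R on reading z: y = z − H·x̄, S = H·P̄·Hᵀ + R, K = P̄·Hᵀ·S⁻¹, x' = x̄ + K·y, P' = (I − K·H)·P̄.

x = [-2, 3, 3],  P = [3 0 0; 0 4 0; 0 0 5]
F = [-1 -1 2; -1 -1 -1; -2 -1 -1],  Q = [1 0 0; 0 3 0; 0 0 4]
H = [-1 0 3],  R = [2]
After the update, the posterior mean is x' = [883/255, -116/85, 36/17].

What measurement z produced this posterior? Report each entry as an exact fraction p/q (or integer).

z = [3]

x̄ = F·x = [5, -4, -2]
P̄ = F·P·Fᵀ + Q = [28 -3 0; -3 15 15; 0 15 25]
S = H·P̄·Hᵀ + R = [255]
K = P̄·Hᵀ·S⁻¹ = [-28/255; 16/85; 5/17]
x' − x̄ = [-392/255, 224/85, 70/17] = K·y
y = (KᵀK)⁻¹·Kᵀ·(x' − x̄) = [14]
z = y + H·x̄ = [14] + [-11] = [3]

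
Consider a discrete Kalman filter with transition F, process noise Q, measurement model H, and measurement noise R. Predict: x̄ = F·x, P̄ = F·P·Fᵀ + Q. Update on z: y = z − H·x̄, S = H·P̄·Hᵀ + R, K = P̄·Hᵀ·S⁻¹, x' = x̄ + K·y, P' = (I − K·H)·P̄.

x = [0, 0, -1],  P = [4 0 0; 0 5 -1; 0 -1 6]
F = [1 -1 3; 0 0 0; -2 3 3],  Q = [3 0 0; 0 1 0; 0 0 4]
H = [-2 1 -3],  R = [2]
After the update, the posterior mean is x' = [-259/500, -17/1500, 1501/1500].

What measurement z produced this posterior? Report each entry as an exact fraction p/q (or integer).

x̄ = F·x = [-3, 0, -3]
P̄ = F·P·Fᵀ + Q = [72 0 25; 0 1 0; 25 0 101]
S = H·P̄·Hᵀ + R = [1500]
K = P̄·Hᵀ·S⁻¹ = [-73/500; 1/1500; -353/1500]
x' − x̄ = [1241/500, -17/1500, 6001/1500] = K·y
y = (KᵀK)⁻¹·Kᵀ·(x' − x̄) = [-17]
z = y + H·x̄ = [-17] + [15] = [-2]

z = [-2]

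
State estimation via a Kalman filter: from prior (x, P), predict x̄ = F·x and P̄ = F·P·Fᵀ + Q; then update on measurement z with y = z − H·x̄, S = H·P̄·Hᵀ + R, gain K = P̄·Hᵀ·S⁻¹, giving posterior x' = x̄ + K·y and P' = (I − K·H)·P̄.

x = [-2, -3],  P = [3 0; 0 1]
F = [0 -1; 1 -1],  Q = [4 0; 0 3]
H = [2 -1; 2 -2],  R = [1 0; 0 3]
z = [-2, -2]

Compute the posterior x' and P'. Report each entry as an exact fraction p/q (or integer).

x̄ = F·x = [3, 1]
P̄ = F·P·Fᵀ + Q = [5 1; 1 7]
y = z − H·x̄ = [-7, -6]
S = H·P̄·Hᵀ + R = [24 28; 28 43]
K = P̄·Hᵀ·S⁻¹ = [163/248 -15/62; 121/248 -37/62]
x' = x̄ + K·y = [-37/248, 289/248]
P' = (I − K·H)·P̄ = [253/248 343/248; 343/248 565/248]

x' = [-37/248, 289/248]
P' = [253/248 343/248; 343/248 565/248]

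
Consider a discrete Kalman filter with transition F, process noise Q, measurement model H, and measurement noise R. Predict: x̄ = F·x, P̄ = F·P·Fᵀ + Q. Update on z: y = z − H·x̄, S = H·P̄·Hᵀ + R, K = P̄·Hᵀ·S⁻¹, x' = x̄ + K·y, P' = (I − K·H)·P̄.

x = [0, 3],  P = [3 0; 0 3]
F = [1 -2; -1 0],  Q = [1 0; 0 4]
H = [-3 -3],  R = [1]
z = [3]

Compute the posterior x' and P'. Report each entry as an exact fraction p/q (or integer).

x' = [-339/154, 90/77]
P' = [943/154 -465/77; -465/77 467/77]

x̄ = F·x = [-6, 0]
P̄ = F·P·Fᵀ + Q = [16 -3; -3 7]
y = z − H·x̄ = [-15]
S = H·P̄·Hᵀ + R = [154]
K = P̄·Hᵀ·S⁻¹ = [-39/154; -6/77]
x' = x̄ + K·y = [-339/154, 90/77]
P' = (I − K·H)·P̄ = [943/154 -465/77; -465/77 467/77]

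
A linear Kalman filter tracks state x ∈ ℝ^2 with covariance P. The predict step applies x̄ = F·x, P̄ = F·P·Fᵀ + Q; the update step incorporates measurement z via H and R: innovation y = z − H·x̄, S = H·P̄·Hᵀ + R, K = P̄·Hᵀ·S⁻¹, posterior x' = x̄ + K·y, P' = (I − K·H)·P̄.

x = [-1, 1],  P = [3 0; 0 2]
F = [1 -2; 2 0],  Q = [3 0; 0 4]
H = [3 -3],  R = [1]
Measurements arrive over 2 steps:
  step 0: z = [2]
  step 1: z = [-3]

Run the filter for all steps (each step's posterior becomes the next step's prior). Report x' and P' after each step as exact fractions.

step 0: x̄ = F·x = [-3, -2]
step 0: P̄ = F·P·Fᵀ + Q = [14 6; 6 16]
step 0: y = z − H·x̄ = [5]
step 0: S = H·P̄·Hᵀ + R = [163]
step 0: K = P̄·Hᵀ·S⁻¹ = [24/163; -30/163]
step 0: x' = x̄ + K·y = [-369/163, -476/163]
step 0: P' = (I − K·H)·P̄ = [1706/163 1698/163; 1698/163 1708/163]
step 1: x̄ = F·x = [583/163, -738/163]
step 1: P̄ = F·P·Fᵀ + Q = [2235/163 -3380/163; -3380/163 7476/163]
step 1: y = z − H·x̄ = [-4452/163]
step 1: S = H·P̄·Hᵀ + R = [148402/163]
step 1: K = P̄·Hᵀ·S⁻¹ = [16845/148402; -16284/74201]
step 1: x' = x̄ + K·y = [35351/74201, 108810/74201]
step 1: P' = (I − K·H)·P̄ = [294015/148402 144200/74201; 144200/74201 149628/74201]

step 0: x' = [-369/163, -476/163], P' = [1706/163 1698/163; 1698/163 1708/163]
step 1: x' = [35351/74201, 108810/74201], P' = [294015/148402 144200/74201; 144200/74201 149628/74201]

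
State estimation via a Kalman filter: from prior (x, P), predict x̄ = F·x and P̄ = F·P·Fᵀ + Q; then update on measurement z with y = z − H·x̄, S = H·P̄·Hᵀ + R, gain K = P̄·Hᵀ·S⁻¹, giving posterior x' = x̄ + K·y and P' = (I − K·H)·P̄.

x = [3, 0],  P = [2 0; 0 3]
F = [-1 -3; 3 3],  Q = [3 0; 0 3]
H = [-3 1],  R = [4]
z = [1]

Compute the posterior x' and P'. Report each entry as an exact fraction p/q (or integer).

x̄ = F·x = [-3, 9]
P̄ = F·P·Fᵀ + Q = [32 -33; -33 48]
y = z − H·x̄ = [-17]
S = H·P̄·Hᵀ + R = [538]
K = P̄·Hᵀ·S⁻¹ = [-129/538; 147/538]
x' = x̄ + K·y = [579/538, 2343/538]
P' = (I − K·H)·P̄ = [575/538 1209/538; 1209/538 4215/538]

x' = [579/538, 2343/538]
P' = [575/538 1209/538; 1209/538 4215/538]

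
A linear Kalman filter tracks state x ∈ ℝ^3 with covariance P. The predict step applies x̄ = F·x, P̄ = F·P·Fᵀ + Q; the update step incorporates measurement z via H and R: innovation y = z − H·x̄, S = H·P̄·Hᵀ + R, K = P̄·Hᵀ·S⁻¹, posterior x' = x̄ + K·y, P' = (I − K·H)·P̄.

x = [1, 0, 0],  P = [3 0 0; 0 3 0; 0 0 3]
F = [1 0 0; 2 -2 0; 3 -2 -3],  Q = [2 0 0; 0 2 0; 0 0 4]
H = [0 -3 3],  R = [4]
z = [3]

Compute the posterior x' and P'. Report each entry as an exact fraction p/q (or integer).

x' = [1, 2, 3]
P' = [1559/328 465/82 234/41; 465/82 1048/41 1050/41; 234/41 1050/41 1070/41]

x̄ = F·x = [1, 2, 3]
P̄ = F·P·Fᵀ + Q = [5 6 9; 6 26 30; 9 30 70]
y = z − H·x̄ = [0]
S = H·P̄·Hᵀ + R = [328]
K = P̄·Hᵀ·S⁻¹ = [9/328; 3/82; 15/41]
x' = x̄ + K·y = [1, 2, 3]
P' = (I − K·H)·P̄ = [1559/328 465/82 234/41; 465/82 1048/41 1050/41; 234/41 1050/41 1070/41]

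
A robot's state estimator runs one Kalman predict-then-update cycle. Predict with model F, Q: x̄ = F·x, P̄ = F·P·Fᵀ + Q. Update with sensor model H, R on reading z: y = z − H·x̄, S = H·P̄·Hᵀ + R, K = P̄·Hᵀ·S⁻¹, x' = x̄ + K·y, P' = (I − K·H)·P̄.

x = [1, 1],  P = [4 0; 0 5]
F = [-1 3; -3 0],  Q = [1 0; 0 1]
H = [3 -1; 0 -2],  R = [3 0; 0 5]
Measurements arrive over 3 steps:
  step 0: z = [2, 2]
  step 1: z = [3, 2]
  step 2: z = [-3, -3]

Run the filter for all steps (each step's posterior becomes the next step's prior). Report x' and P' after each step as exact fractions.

step 0: x̄ = F·x = [2, -3]
step 0: P̄ = F·P·Fᵀ + Q = [50 12; 12 37]
step 0: y = z − H·x̄ = [-7, -4]
step 0: S = H·P̄·Hᵀ + R = [418 2; 2 153]
step 0: K = P̄·Hᵀ·S⁻¹ = [10581/31975 -5154/31975; -1/12790 -3093/6395]
step 0: x' = x̄ + K·y = [10499/31975, -13619/12790]
step 0: P' = (I − K·H)·P̄ = [14876/31975 2577/6395; 2577/6395 3093/2558]
step 1: x̄ = F·x = [-225283/63950, -31497/31975]
step 1: P̄ = F·P·Fᵀ + Q = [635007/63950 -71337/31975; -71337/31975 165859/31975]
step 1: y = z − H·x̄ = [160941/12790, 956/31975]
step 1: S = H·P̄·Hᵀ + R = [283787/2558 151948/6395; 151948/6395 823311/31975]
step 1: K = P̄·Hᵀ·S⁻¹ = [45945255/146574331 -16997346/146574331; -3798700/146574331 -55550478/146574331]
step 1: x' = x̄ + K·y = [2664563/6372797, -8428017/6372797]
step 1: P' = (I − K·H)·P̄ = [60109710/146574331 42493365/146574331; 42493365/146574331 138876195/146574331]
step 2: x̄ = F·x = [-27948614/6372797, -7993689/6372797]
step 2: P̄ = F·P·Fᵀ + Q = [1201609606/146574331 -202111155/146574331; -202111155/146574331 687561721/146574331]
step 2: y = z − H·x̄ = [56733762/6372797, -35105769/6372797]
step 2: S = H·P̄·Hᵀ + R = [13154438098/146574331 2587790372/146574331; 2587790372/146574331 3483118539/146574331]
step 2: K = P̄·Hᵀ·S⁻¹ = [83329601517/266907636098 -15467391948/133453818049; -3234737965/133453818049 -50283861402/133453818049]
step 2: x' = x̄ + K·y = [-129151088401/133453818049, 80803837251/133453818049]
step 2: P' = (I − K·H)·P̄ = [109108588097/266907636098 38668479870/133453818049; 38668479870/133453818049 125709653505/133453818049]

step 0: x' = [10499/31975, -13619/12790], P' = [14876/31975 2577/6395; 2577/6395 3093/2558]
step 1: x' = [2664563/6372797, -8428017/6372797], P' = [60109710/146574331 42493365/146574331; 42493365/146574331 138876195/146574331]
step 2: x' = [-129151088401/133453818049, 80803837251/133453818049], P' = [109108588097/266907636098 38668479870/133453818049; 38668479870/133453818049 125709653505/133453818049]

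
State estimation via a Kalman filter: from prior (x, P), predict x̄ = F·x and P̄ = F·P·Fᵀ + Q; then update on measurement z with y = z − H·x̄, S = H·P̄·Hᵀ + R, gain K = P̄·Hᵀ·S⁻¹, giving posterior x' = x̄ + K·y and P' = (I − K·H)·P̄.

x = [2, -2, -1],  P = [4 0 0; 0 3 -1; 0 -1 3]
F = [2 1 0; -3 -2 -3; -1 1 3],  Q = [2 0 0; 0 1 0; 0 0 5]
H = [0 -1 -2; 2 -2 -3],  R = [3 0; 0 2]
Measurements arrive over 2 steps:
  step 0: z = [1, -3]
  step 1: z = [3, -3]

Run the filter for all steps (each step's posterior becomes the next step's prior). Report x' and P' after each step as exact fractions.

step 0: x̄ = F·x = [2, 1, -7]
step 0: P̄ = F·P·Fᵀ + Q = [21 -27 -8; -27 64 -12; -8 -12 33]
step 0: y = z − H·x̄ = [-12, -26]
step 0: S = H·P̄·Hᵀ + R = [151 328; 328 807]
step 0: K = P̄·Hᵀ·S⁻¹ = [-4659/14273 4016/14273; 15608/14273 -8926/14273; -13730/14273 3971/14273]
step 0: x' = x̄ + K·y = [-19962/14273, 59053/14273, -38397/14273]
step 0: P' = (I − K·H)·P̄ = [18150/14273 14605/14273 -314/14273; 14605/14273 234596/14273 -140710/14273; -314/14273 -140710/14273 90950/14273]
step 1: x̄ = F·x = [19129/14273, 56971/14273, -5168/2039]
step 1: P̄ = F·P·Fᵀ + Q = [394162/14273 -256313/14273 -30159/2039; -256313/14273 415645/14273 2911/2039; -30159/2039 2911/2039 38725/2039]
step 1: y = z − H·x̄ = [27438/14273, -10809/2039]
step 1: S = H·P̄·Hᵀ + R = [1624272/14273 565351/2039; 565351/2039 1505119/2039]
step 1: K = P̄·Hᵀ·S⁻¹ = [-5063426/14528857 31985045/101701999; 1075056/2075551 -4764231/14528857; -1252778/2075551 1534089/14528857]
step 1: x' = x̄ + K·y = [-14484280/14528857, 13959236/2075551, -8830717/2075551]
step 1: P' = (I − K·H)·P̄ = [158962147/101701999 26987510/14528857 -5898616/14528857; 26987510/14528857 27819356/2075551 -15522262/2075551; -5898616/14528857 -15522262/2075551 9640298/2075551]

step 0: x' = [-19962/14273, 59053/14273, -38397/14273], P' = [18150/14273 14605/14273 -314/14273; 14605/14273 234596/14273 -140710/14273; -314/14273 -140710/14273 90950/14273]
step 1: x' = [-14484280/14528857, 13959236/2075551, -8830717/2075551], P' = [158962147/101701999 26987510/14528857 -5898616/14528857; 26987510/14528857 27819356/2075551 -15522262/2075551; -5898616/14528857 -15522262/2075551 9640298/2075551]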